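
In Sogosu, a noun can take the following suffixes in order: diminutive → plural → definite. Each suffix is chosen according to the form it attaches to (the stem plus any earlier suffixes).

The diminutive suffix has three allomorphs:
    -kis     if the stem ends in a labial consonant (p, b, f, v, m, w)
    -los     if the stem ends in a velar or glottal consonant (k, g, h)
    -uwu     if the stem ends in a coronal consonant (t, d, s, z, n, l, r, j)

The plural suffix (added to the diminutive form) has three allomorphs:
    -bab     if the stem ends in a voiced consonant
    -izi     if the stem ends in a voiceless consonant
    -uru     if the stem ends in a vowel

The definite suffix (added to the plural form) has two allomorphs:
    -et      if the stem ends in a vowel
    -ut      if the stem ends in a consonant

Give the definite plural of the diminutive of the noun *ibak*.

ibaklosiziet

Since the final consonant of *ibak* is /k/ (velar/glottal), it takes -los, giving *ibaklos*.
The diminutive form *ibaklos*: final sound = /s/, a voiceless consonant → -izi → *ibaklosizi*.
The final sound of the plural form *ibaklosizi* is /i/, which is a vowel, so the definite suffix is -et, giving *ibaklosiziet*.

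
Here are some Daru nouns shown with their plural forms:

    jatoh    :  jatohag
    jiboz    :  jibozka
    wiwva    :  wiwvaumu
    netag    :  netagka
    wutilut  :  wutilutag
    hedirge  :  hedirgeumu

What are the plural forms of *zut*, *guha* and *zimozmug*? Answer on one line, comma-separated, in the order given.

zutag, guhaumu, zimozmugka

Looking at the final sound of each stem: -ag when the stem ends in a voiceless consonant (*jatoh*, *wutilut*); -ka when the stem ends in a voiced consonant (*jiboz*, *netag*); -umu when the stem ends in a vowel (*wiwva*, *hedirge*).
The final sound of *zut* is /t/, which is a voiceless consonant, so the suffix is -ag, giving *zutag*.
The final sound of *guha* is /a/, which is a vowel, so the suffix is -umu, giving *guhaumu*.
Since the final sound of *zimozmug* is /g/ (a voiced consonant), it takes -ka, giving *zimozmugka*.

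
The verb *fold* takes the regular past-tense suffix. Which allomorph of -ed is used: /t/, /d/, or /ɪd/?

The stem *fold* ends in /t/ or /d/.
The -ed suffix is realized as /ɪd/ after /t, d/; as /t/ after other voiceless consonants; and as /d/ after other voiced sounds.
So -ed on *fold* is pronounced /ɪd/.

/ɪd/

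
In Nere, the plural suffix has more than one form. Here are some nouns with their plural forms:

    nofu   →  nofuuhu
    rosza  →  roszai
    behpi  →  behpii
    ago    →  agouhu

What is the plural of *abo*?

abouhu

Looking at the last vowel of each stem: -uhu when the last vowel of the stem is a rounded vowel (*nofu*, *ago*); -i when the last vowel of the stem is an unrounded vowel (*rosza*, *behpi*).
Since the last vowel of *abo* is /o/ (a rounded vowel), it takes -uhu, giving *abouhu*.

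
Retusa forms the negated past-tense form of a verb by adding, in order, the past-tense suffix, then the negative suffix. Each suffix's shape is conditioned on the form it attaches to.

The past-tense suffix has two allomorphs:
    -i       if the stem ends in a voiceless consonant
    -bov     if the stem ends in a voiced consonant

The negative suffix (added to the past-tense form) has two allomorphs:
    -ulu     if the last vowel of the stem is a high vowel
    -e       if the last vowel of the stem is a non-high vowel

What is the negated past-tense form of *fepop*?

fepopiulu

*fepop*: final consonant = /p/, voiceless → -i → *fepopi*.
The last vowel of the past-tense form *fepopi* is /i/, which is a high vowel, so the negative suffix is -ulu, giving *fepopiulu*.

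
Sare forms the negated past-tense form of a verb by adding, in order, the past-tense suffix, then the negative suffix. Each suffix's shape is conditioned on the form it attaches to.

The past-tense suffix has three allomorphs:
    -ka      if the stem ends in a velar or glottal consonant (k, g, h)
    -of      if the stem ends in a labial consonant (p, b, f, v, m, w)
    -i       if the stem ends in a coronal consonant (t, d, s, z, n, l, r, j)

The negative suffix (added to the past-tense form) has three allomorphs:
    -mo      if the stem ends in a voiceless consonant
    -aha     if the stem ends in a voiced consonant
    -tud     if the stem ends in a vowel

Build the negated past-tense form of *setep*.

Since the final consonant of *setep* is /p/ (labial), it takes -of, giving *setepof*.
The final sound of the past-tense form *setepof* is /f/, which is a voiceless consonant, so the negative suffix is -mo, giving *setepofmo*.

setepofmo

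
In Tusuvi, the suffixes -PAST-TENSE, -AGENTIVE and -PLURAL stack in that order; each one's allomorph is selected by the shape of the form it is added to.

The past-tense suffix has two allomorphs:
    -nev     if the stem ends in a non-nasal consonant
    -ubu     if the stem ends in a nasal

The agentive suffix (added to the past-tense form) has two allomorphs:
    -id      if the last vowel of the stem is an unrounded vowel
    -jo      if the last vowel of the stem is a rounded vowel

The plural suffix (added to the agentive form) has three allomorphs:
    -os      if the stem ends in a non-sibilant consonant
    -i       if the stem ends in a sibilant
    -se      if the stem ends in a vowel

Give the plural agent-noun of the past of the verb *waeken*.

The final consonant of *waeken* is /n/, which is a nasal, so the past-tense suffix is -ubu, giving *waekenubu*.
The last vowel of the past-tense form *waekenubu* is /u/, which is a rounded vowel, so the agentive suffix is -jo, giving *waekenubujo*.
The agentive form *waekenubujo*: final sound = /o/, a vowel → -se → *waekenubujose*.

waekenubujose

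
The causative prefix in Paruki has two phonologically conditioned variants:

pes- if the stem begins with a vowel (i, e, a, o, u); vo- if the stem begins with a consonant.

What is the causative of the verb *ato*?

pesato

*ato* — first sound /a/ (a vowel) → pes- → *pesato*.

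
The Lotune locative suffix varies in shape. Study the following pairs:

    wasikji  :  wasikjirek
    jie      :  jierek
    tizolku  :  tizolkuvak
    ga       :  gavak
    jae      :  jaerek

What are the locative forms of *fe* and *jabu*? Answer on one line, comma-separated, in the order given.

ferek, jabuvak

The pattern is front/back vowel harmony: -rek when the last vowel of the stem is a front vowel (*wasikji*, *jie*, *jae*); -vak when the last vowel of the stem is a back vowel (*tizolku*, *ga*).
Since the last vowel of *fe* is /e/ (a front vowel), it takes -rek, giving *ferek*.
*jabu*: last vowel = /u/, a back vowel → -vak → *jabuvak*.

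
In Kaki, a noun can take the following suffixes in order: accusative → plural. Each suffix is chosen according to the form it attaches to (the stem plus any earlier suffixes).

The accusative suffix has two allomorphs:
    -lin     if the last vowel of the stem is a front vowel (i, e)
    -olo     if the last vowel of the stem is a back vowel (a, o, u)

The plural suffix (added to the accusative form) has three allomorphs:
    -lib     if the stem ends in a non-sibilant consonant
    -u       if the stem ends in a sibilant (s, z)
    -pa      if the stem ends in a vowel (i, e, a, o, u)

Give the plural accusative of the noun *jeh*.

Since the last vowel of *jeh* is /e/ (a front vowel), it takes -lin, giving *jehlin*.
The accusative form *jehlin*: final sound = /n/, a non-sibilant consonant → -lib → *jehlinlib*.

jehlinlib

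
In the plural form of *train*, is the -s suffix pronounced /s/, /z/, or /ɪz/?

The stem *train* ends in a voiced non-sibilant sound.
The plural suffix surfaces as /ɪz/ after sibilants, /s/ after other voiceless consonants, and /z/ after other voiced sounds.
So the plural -s on *train* is pronounced /z/.

/z/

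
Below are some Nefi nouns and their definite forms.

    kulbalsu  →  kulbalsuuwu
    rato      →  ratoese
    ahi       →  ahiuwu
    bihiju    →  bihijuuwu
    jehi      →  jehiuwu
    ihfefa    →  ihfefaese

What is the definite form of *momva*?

momvaese

The alternation tracks the last vowel of the stem — -uwu when the last vowel of the stem is a high vowel (*kulbalsu*, *ahi*, *bihiju*, *jehi*); -ese when the last vowel of the stem is a non-high vowel (*rato*, *ihfefa*).
*momva*: last vowel = /a/, a non-high vowel → -ese → *momvaese*.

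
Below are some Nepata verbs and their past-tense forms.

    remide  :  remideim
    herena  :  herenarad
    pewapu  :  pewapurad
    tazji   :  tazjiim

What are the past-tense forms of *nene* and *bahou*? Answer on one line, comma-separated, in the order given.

neneim, bahourad

The suffix is conditioned by the last vowel: -im when the last vowel of the stem is a front vowel (*remide*, *tazji*); -rad when the last vowel of the stem is a back vowel (*herena*, *pewapu*).
Since the last vowel of *nene* is /e/ (a front vowel), it takes -im, giving *neneim*.
*bahou* — last vowel /u/ (a back vowel) → -rad → *bahourad*.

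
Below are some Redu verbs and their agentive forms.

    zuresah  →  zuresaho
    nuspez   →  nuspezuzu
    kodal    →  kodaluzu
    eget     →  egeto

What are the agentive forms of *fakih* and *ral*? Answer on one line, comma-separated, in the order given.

fakiho, raluzu

The pattern is voicing of the final consonant: -o when the stem ends in a voiceless consonant (*zuresah*, *eget*); -uzu when the stem ends in a voiced consonant (*nuspez*, *kodal*).
Since the final consonant of *fakih* is /h/ (voiceless), it takes -o, giving *fakiho*.
Since the final consonant of *ral* is /l/ (voiced), it takes -uzu, giving *raluzu*.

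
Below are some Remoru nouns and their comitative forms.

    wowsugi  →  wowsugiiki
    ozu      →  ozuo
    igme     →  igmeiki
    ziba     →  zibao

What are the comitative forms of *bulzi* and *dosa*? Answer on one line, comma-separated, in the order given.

bulziiki, dosao

The alternation tracks the last vowel of the stem — -iki when the last vowel of the stem is a front vowel (*wowsugi*, *igme*); -o when the last vowel of the stem is a back vowel (*ozu*, *ziba*).
The last vowel of *bulzi* is /i/, which is a front vowel, so the suffix is -iki, giving *bulziiki*.
The last vowel of *dosa* is /a/, which is a back vowel, so the suffix is -o, giving *dosao*.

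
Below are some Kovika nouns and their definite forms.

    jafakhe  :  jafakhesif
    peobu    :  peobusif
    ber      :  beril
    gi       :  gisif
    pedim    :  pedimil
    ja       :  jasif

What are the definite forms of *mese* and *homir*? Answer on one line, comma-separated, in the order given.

The suffix is conditioned by the final sound: -il when the stem ends in a consonant (*ber*, *pedim*); -sif when the stem ends in a vowel (*jafakhe*, *peobu*, *gi*, *ja*).
The final sound of *mese* is /e/, which is a vowel, so the suffix is -sif, giving *mesesif*.
Since the final sound of *homir* is /r/ (a consonant), it takes -il, giving *homiril*.

mesesif, homiril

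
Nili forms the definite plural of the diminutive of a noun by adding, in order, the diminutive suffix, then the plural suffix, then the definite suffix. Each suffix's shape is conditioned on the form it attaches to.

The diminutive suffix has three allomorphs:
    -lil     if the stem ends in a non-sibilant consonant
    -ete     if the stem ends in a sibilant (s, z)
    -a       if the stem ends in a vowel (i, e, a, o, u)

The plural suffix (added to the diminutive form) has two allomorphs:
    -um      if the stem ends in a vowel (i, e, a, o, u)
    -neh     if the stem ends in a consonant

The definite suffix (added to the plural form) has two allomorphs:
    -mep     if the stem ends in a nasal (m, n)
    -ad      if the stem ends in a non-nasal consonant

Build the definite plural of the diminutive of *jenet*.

The final sound of *jenet* is /t/, which is a non-sibilant consonant, so the diminutive suffix is -lil, giving *jenetlil*.
The final sound of the diminutive form *jenetlil* is /l/, which is a consonant, so the plural suffix is -neh, giving *jenetlilneh*.
The final consonant of the plural form *jenetlilneh* is /h/, which is non-nasal, so the definite suffix is -ad, giving *jenetlilnehad*.

jenetlilnehad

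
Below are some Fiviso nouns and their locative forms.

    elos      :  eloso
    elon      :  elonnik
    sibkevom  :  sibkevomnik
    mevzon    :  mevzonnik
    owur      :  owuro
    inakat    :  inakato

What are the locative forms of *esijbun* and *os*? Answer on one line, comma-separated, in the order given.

esijbunnik, oso

The pattern is nasality of the final consonant: -nik when the stem ends in a nasal (*elon*, *sibkevom*, *mevzon*); -o when the stem ends in a non-nasal consonant (*elos*, *owur*, *inakat*).
The final consonant of *esijbun* is /n/, which is a nasal, so the suffix is -nik, giving *esijbunnik*.
*os* — final consonant /s/ (non-nasal) → -o → *oso*.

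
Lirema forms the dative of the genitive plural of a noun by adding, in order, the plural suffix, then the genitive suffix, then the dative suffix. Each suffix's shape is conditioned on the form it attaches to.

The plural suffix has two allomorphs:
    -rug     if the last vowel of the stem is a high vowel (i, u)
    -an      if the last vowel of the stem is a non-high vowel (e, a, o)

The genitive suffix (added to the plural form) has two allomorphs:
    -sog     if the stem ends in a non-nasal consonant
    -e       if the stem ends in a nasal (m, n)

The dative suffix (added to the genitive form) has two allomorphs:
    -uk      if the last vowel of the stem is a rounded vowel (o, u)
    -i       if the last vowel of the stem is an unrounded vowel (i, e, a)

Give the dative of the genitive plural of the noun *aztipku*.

aztipkurugsoguk

*aztipku* — last vowel /u/ (a high vowel) → -rug → *aztipkurug*.
The plural form *aztipkurug* — final consonant /g/ (non-nasal) → -sog → *aztipkurugsog*.
The genitive form *aztipkurugsog*: last vowel = /o/, a rounded vowel → -uk → *aztipkurugsoguk*.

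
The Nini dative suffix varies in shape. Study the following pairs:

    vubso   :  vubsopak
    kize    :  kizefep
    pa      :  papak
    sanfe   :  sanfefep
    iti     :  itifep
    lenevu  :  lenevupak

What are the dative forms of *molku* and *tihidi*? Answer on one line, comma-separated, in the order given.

molkupak, tihidifep

The pattern is front/back vowel harmony: -fep when the last vowel of the stem is a front vowel (*kize*, *sanfe*, *iti*); -pak when the last vowel of the stem is a back vowel (*vubso*, *pa*, *lenevu*).
*molku* — last vowel /u/ (a back vowel) → -pak → *molkupak*.
*tihidi* — last vowel /i/ (a front vowel) → -fep → *tihidifep*.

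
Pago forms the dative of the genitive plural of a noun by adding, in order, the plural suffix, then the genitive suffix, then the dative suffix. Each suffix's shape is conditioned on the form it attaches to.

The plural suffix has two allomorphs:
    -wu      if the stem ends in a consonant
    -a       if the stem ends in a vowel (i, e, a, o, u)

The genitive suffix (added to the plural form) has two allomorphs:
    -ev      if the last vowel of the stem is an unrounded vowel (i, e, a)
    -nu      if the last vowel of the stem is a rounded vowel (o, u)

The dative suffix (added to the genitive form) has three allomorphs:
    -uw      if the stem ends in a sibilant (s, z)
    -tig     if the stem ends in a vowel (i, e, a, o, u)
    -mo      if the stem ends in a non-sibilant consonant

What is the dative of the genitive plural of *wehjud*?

Since the final sound of *wehjud* is /d/ (a consonant), it takes -wu, giving *wehjudwu*.
The plural form *wehjudwu* — last vowel /u/ (a rounded vowel) → -nu → *wehjudwunu*.
Since the final sound of the genitive form *wehjudwunu* is /u/ (a vowel), it takes -tig, giving *wehjudwunutig*.

wehjudwunutig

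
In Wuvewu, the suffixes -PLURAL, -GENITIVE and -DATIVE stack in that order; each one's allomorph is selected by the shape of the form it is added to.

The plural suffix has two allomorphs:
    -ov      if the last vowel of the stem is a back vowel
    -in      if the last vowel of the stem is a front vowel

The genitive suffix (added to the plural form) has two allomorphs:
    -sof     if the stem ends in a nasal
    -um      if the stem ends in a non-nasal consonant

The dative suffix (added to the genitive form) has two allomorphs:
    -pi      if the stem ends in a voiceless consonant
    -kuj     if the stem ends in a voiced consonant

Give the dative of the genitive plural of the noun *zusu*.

*zusu* — last vowel /u/ (a back vowel) → -ov → *zusuov*.
The plural form *zusuov*: final consonant = /v/, non-nasal → -um → *zusuovum*.
The final consonant of the genitive form *zusuovum* is /m/, which is voiced, so the dative suffix is -kuj, giving *zusuovumkuj*.

zusuovumkuj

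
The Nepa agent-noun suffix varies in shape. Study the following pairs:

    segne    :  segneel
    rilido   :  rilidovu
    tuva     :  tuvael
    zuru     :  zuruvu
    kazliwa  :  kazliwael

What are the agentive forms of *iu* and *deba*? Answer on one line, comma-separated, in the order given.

iuvu, debael

Looking at the last vowel of each stem: -vu when the last vowel of the stem is a rounded vowel (*rilido*, *zuru*); -el when the last vowel of the stem is an unrounded vowel (*segne*, *tuva*, *kazliwa*).
*iu*: last vowel = /u/, a rounded vowel → -vu → *iuvu*.
*deba*: last vowel = /a/, an unrounded vowel → -el → *debael*.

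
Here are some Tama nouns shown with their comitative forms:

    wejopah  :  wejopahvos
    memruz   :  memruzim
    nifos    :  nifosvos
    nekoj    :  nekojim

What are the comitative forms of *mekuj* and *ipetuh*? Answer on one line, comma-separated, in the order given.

mekujim, ipetuhvos

The alternation tracks the final consonant of the stem — -vos when the stem ends in a voiceless consonant (*wejopah*, *nifos*); -im when the stem ends in a voiced consonant (*memruz*, *nekoj*).
*mekuj* — final consonant /j/ (voiced) → -im → *mekujim*.
Since the final consonant of *ipetuh* is /h/ (voiceless), it takes -vos, giving *ipetuhvos*.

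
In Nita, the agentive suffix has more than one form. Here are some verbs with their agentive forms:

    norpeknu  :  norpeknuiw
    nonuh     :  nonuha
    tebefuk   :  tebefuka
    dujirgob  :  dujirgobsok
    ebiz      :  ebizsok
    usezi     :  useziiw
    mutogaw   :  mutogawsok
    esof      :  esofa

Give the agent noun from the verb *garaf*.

The alternation tracks the final sound of the stem — -a when the stem ends in a voiceless consonant (*nonuh*, *tebefuk*, *esof*); -sok when the stem ends in a voiced consonant (*dujirgob*, *ebiz*, *mutogaw*); -iw when the stem ends in a vowel (*norpeknu*, *usezi*).
*garaf* — final sound /f/ (a voiceless consonant) → -a → *garafa*.

garafa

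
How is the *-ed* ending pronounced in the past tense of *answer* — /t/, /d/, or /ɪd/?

The stem *answer* ends in a voiced sound other than /d/.
The -ed suffix is realized as /ɪd/ after /t, d/; as /t/ after other voiceless consonants; and as /d/ after other voiced sounds.
So -ed on *answer* is pronounced /d/.

/d/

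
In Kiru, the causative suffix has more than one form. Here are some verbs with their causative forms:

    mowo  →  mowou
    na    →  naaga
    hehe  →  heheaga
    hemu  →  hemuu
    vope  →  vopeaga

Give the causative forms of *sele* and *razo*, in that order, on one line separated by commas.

The suffix is conditioned by the last vowel: -u when the last vowel of the stem is a rounded vowel (*mowo*, *hemu*); -aga when the last vowel of the stem is an unrounded vowel (*na*, *hehe*, *vope*).
*sele*: last vowel = /e/, an unrounded vowel → -aga → *seleaga*.
*razo* — last vowel /o/ (a rounded vowel) → -u → *razou*.

seleaga, razou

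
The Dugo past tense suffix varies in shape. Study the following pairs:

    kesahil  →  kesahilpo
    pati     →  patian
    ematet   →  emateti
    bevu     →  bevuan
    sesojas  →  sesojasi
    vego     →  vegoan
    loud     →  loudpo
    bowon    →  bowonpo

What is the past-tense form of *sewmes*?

sewmesi

The pattern is voicing of the final sound: -i when the stem ends in a voiceless consonant (*ematet*, *sesojas*); -po when the stem ends in a voiced consonant (*kesahil*, *loud*, *bowon*); -an when the stem ends in a vowel (*pati*, *bevu*, *vego*).
Since the final sound of *sewmes* is /s/ (a voiceless consonant), it takes -i, giving *sewmesi*.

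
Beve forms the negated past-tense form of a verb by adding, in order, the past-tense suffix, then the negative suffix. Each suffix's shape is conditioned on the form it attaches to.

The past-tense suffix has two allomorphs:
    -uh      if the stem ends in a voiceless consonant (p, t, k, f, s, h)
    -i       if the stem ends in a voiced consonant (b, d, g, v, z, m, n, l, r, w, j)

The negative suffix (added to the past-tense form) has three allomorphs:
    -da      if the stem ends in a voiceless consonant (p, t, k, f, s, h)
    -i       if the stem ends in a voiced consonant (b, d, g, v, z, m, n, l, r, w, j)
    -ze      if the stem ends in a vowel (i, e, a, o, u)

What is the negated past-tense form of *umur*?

umurize

Since the final consonant of *umur* is /r/ (voiced), it takes -i, giving *umuri*.
The past-tense form *umuri* — final sound /i/ (a vowel) → -ze → *umurize*.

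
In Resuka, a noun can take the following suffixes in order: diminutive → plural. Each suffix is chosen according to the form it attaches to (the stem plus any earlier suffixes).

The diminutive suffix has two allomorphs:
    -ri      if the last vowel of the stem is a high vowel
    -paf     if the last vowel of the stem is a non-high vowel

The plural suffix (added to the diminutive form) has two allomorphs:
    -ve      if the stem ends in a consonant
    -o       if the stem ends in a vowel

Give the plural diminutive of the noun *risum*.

Since the last vowel of *risum* is /u/ (a high vowel), it takes -ri, giving *risumri*.
The final sound of the diminutive form *risumri* is /i/, which is a vowel, so the plural suffix is -o, giving *risumrio*.

risumrio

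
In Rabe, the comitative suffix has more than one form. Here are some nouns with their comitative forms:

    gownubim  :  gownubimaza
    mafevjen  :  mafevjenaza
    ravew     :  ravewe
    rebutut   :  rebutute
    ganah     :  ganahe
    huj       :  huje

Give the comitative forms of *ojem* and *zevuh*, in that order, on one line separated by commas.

The alternation tracks the final consonant of the stem — -aza when the stem ends in a nasal (*gownubim*, *mafevjen*); -e when the stem ends in a non-nasal consonant (*ravew*, *rebutut*, *ganah*, *huj*).
*ojem* — final consonant /m/ (a nasal) → -aza → *ojemaza*.
Since the final consonant of *zevuh* is /h/ (non-nasal), it takes -e, giving *zevuhe*.

ojemaza, zevuhe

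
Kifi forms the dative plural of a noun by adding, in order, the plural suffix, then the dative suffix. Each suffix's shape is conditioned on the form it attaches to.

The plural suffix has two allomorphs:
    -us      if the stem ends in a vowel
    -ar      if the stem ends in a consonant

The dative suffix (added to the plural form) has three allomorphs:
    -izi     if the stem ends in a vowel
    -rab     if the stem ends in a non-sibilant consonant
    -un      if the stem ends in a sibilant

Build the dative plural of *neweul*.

The final sound of *neweul* is /l/, which is a consonant, so the plural suffix is -ar, giving *neweular*.
The final sound of the plural form *neweular* is /r/, which is a non-sibilant consonant, so the dative suffix is -rab, giving *neweularrab*.

neweularrab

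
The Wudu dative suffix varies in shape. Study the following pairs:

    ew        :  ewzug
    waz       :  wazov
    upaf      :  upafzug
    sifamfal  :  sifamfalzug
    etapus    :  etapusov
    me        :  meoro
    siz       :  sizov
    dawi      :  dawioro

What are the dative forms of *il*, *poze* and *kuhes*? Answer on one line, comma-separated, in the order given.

ilzug, pozeoro, kuhesov

The pattern is sibilance of the final sound: -ov when the stem ends in a sibilant (*waz*, *etapus*, *siz*); -zug when the stem ends in a non-sibilant consonant (*ew*, *upaf*, *sifamfal*); -oro when the stem ends in a vowel (*me*, *dawi*).
*il* — final sound /l/ (a non-sibilant consonant) → -zug → *ilzug*.
*poze*: final sound = /e/, a vowel → -oro → *pozeoro*.
*kuhes* — final sound /s/ (a sibilant) → -ov → *kuhesov*.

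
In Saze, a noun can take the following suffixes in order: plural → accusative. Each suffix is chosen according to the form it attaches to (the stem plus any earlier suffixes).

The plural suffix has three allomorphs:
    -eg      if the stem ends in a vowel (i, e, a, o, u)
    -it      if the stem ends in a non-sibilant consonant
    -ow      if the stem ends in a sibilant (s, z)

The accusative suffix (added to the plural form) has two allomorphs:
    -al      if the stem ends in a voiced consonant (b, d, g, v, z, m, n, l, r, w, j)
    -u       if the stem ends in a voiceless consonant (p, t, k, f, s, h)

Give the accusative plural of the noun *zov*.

zovitu

Since the final sound of *zov* is /v/ (a non-sibilant consonant), it takes -it, giving *zovit*.
The plural form *zovit* — final consonant /t/ (voiceless) → -u → *zovitu*.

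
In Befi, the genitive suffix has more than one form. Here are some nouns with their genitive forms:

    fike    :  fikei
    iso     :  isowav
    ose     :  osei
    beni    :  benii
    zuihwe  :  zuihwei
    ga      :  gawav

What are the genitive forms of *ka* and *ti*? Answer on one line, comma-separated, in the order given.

kawav, tii

The pattern is front/back vowel harmony: -i when the last vowel of the stem is a front vowel (*fike*, *ose*, *beni*, *zuihwe*); -wav when the last vowel of the stem is a back vowel (*iso*, *ga*).
The last vowel of *ka* is /a/, which is a back vowel, so the suffix is -wav, giving *kawav*.
The last vowel of *ti* is /i/, which is a front vowel, so the suffix is -i, giving *tii*.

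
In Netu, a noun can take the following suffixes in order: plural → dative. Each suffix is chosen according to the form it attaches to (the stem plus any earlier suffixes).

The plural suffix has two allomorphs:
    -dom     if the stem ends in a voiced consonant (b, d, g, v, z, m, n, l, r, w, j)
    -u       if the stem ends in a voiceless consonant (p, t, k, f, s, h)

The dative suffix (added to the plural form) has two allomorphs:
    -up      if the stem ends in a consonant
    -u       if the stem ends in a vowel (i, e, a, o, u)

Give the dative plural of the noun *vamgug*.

vamgugdomup

*vamgug* — final consonant /g/ (voiced) → -dom → *vamgugdom*.
Since the final sound of the plural form *vamgugdom* is /m/ (a consonant), it takes -up, giving *vamgugdomup*.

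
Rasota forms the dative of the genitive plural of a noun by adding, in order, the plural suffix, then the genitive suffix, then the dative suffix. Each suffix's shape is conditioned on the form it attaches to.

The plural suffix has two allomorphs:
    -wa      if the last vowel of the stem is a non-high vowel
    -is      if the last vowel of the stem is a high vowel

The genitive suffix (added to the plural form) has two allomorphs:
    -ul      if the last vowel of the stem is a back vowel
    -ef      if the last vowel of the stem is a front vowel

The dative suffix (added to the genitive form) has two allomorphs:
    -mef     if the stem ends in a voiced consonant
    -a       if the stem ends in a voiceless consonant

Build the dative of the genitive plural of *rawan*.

Since the last vowel of *rawan* is /a/ (a non-high vowel), it takes -wa, giving *rawanwa*.
The last vowel of the plural form *rawanwa* is /a/, which is a back vowel, so the genitive suffix is -ul, giving *rawanwaul*.
The genitive form *rawanwaul*: final consonant = /l/, voiced → -mef → *rawanwaulmef*.

rawanwaulmef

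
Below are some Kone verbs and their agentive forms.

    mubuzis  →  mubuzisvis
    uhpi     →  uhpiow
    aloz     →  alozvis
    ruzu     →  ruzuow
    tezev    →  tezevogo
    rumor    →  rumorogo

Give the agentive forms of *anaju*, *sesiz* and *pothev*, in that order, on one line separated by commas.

anajuow, sesizvis, pothevogo

Looking at the final sound of each stem: -vis when the stem ends in a sibilant (*mubuzis*, *aloz*); -ogo when the stem ends in a non-sibilant consonant (*tezev*, *rumor*); -ow when the stem ends in a vowel (*uhpi*, *ruzu*).
Since the final sound of *anaju* is /u/ (a vowel), it takes -ow, giving *anajuow*.
*sesiz* — final sound /z/ (a sibilant) → -vis → *sesizvis*.
*pothev* — final sound /v/ (a non-sibilant consonant) → -ogo → *pothevogo*.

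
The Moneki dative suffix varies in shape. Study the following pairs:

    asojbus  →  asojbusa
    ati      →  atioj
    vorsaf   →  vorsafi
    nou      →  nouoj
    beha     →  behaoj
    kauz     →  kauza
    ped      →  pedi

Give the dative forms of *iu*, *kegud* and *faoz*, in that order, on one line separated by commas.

iuoj, kegudi, faoza

The pattern is sibilance of the final sound: -a when the stem ends in a sibilant (*asojbus*, *kauz*); -i when the stem ends in a non-sibilant consonant (*vorsaf*, *ped*); -oj when the stem ends in a vowel (*ati*, *nou*, *beha*).
*iu* — final sound /u/ (a vowel) → -oj → *iuoj*.
The final sound of *kegud* is /d/, which is a non-sibilant consonant, so the suffix is -i, giving *kegudi*.
Since the final sound of *faoz* is /z/ (a sibilant), it takes -a, giving *faoza*.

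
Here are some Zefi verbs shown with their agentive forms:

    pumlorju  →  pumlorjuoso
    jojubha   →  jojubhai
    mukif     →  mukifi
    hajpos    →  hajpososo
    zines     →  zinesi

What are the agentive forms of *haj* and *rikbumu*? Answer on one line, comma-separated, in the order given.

haji, rikbumuoso

The suffix is conditioned by the last vowel: -oso when the last vowel of the stem is a rounded vowel (*pumlorju*, *hajpos*); -i when the last vowel of the stem is an unrounded vowel (*jojubha*, *mukif*, *zines*).
Since the last vowel of *haj* is /a/ (an unrounded vowel), it takes -i, giving *haji*.
*rikbumu* — last vowel /u/ (a rounded vowel) → -oso → *rikbumuoso*.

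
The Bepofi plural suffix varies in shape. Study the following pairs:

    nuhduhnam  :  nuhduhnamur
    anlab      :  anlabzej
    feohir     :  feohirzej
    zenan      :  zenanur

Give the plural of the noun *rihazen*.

Looking at the final consonant of each stem: -ur when the stem ends in a nasal (*nuhduhnam*, *zenan*); -zej when the stem ends in a non-nasal consonant (*anlab*, *feohir*).
The final consonant of *rihazen* is /n/, which is a nasal, so the suffix is -ur, giving *rihazenur*.

rihazenur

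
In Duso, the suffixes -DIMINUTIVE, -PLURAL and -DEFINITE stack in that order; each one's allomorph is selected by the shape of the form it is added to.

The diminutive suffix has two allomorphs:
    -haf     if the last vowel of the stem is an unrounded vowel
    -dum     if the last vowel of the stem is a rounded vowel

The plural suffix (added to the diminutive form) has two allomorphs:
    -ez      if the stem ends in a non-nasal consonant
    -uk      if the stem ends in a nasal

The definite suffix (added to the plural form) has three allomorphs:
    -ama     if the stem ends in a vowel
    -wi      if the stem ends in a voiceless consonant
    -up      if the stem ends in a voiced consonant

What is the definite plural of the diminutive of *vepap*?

Since the last vowel of *vepap* is /a/ (an unrounded vowel), it takes -haf, giving *vepaphaf*.
Since the final consonant of the diminutive form *vepaphaf* is /f/ (non-nasal), it takes -ez, giving *vepaphafez*.
The plural form *vepaphafez*: final sound = /z/, a voiced consonant → -up → *vepaphafezup*.

vepaphafezup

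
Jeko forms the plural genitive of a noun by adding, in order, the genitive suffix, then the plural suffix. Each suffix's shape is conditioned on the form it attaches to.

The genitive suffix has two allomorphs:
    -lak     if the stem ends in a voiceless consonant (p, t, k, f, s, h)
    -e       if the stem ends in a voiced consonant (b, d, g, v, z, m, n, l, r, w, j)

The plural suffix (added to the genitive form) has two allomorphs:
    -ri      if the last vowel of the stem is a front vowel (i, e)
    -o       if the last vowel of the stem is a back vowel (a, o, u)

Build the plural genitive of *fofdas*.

fofdaslako

*fofdas*: final consonant = /s/, voiceless → -lak → *fofdaslak*.
The genitive form *fofdaslak*: last vowel = /a/, a back vowel → -o → *fofdaslako*.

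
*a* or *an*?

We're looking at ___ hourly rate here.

The indefinite article is chosen by the initial *sound* of the following word, not its spelling.
*hourly* begins with the sound /aʊ/ (silent h) — a vowel sound.
So the article is *an*: We're looking at an hourly rate here.

an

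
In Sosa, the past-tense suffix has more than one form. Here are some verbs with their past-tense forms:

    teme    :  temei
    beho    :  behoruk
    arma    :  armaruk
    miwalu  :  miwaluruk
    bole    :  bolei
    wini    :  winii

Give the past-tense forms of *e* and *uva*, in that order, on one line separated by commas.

ei, uvaruk

The suffix is conditioned by the last vowel: -i when the last vowel of the stem is a front vowel (*teme*, *bole*, *wini*); -ruk when the last vowel of the stem is a back vowel (*beho*, *arma*, *miwalu*).
Since the last vowel of *e* is /e/ (a front vowel), it takes -i, giving *ei*.
The last vowel of *uva* is /a/, which is a back vowel, so the suffix is -ruk, giving *uvaruk*.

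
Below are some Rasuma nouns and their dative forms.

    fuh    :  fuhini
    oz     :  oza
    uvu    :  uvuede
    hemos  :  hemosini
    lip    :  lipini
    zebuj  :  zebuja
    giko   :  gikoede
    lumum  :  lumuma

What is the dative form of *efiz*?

efiza

Looking at the final sound of each stem: -ini when the stem ends in a voiceless consonant (*fuh*, *hemos*, *lip*); -a when the stem ends in a voiced consonant (*oz*, *zebuj*, *lumum*); -ede when the stem ends in a vowel (*uvu*, *giko*).
*efiz*: final sound = /z/, a voiced consonant → -a → *efiza*.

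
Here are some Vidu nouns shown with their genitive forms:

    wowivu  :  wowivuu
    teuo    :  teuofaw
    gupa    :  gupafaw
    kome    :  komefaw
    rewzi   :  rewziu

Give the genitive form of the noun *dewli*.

dewliu

Looking at the last vowel of each stem: -u when the last vowel of the stem is a high vowel (*wowivu*, *rewzi*); -faw when the last vowel of the stem is a non-high vowel (*teuo*, *gupa*, *kome*).
Since the last vowel of *dewli* is /i/ (a high vowel), it takes -u, giving *dewliu*.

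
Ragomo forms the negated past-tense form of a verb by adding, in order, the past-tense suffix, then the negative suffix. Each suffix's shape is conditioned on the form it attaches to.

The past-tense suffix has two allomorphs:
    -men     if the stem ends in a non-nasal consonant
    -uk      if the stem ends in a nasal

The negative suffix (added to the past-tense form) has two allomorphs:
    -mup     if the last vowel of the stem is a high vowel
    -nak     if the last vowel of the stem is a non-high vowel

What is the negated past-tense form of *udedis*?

udedismennak

*udedis* — final consonant /s/ (non-nasal) → -men → *udedismen*.
Since the last vowel of the past-tense form *udedismen* is /e/ (a non-high vowel), it takes -nak, giving *udedismennak*.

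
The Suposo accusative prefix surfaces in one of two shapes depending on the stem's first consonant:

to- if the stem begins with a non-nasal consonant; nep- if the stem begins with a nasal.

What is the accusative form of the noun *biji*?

tobiji

*biji*: first consonant = /b/, non-nasal → to- → *tobiji*.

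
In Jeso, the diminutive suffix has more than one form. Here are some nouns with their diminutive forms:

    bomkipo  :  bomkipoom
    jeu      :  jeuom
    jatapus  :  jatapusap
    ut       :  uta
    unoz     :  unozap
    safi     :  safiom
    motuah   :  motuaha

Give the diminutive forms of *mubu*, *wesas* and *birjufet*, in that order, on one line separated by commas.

mubuom, wesasap, birjufeta

Looking at the final sound of each stem: -ap when the stem ends in a sibilant (*jatapus*, *unoz*); -a when the stem ends in a non-sibilant consonant (*ut*, *motuah*); -om when the stem ends in a vowel (*bomkipo*, *jeu*, *safi*).
The final sound of *mubu* is /u/, which is a vowel, so the suffix is -om, giving *mubuom*.
*wesas* — final sound /s/ (a sibilant) → -ap → *wesasap*.
The final sound of *birjufet* is /t/, which is a non-sibilant consonant, so the suffix is -a, giving *birjufeta*.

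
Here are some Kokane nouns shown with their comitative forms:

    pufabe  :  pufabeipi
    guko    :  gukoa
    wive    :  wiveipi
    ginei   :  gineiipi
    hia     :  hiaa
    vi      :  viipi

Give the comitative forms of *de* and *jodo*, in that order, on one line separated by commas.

deipi, jodoa

Looking at the last vowel of each stem: -ipi when the last vowel of the stem is a front vowel (*pufabe*, *wive*, *ginei*, *vi*); -a when the last vowel of the stem is a back vowel (*guko*, *hia*).
Since the last vowel of *de* is /e/ (a front vowel), it takes -ipi, giving *deipi*.
*jodo*: last vowel = /o/, a back vowel → -a → *jodoa*.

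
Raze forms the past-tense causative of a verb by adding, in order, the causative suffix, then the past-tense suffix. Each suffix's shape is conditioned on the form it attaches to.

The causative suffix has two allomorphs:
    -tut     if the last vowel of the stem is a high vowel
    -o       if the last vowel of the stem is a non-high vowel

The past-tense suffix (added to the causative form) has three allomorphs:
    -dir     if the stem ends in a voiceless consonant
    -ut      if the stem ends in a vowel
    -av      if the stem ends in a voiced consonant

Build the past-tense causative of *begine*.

begineout

Since the last vowel of *begine* is /e/ (a non-high vowel), it takes -o, giving *begineo*.
The causative form *begineo* — final sound /o/ (a vowel) → -ut → *begineout*.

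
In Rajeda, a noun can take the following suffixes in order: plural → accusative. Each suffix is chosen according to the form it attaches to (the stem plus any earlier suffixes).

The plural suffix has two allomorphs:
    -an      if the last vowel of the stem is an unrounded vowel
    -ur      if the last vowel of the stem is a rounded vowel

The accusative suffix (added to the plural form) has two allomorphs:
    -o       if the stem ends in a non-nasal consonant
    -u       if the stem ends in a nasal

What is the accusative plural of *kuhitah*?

kuhitahanu

*kuhitah*: last vowel = /a/, an unrounded vowel → -an → *kuhitahan*.
The plural form *kuhitahan* — final consonant /n/ (a nasal) → -u → *kuhitahanu*.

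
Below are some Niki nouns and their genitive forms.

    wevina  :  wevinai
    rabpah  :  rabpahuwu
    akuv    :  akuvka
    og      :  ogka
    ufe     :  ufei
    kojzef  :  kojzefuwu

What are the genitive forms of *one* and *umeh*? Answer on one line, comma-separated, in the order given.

Looking at the final sound of each stem: -uwu when the stem ends in a voiceless consonant (*rabpah*, *kojzef*); -ka when the stem ends in a voiced consonant (*akuv*, *og*); -i when the stem ends in a vowel (*wevina*, *ufe*).
Since the final sound of *one* is /e/ (a vowel), it takes -i, giving *onei*.
Since the final sound of *umeh* is /h/ (a voiceless consonant), it takes -uwu, giving *umehuwu*.

onei, umehuwu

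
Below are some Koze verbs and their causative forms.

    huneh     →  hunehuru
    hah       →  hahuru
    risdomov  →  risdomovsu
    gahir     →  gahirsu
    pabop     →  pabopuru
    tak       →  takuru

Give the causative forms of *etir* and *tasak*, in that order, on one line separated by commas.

The alternation tracks the final consonant of the stem — -uru when the stem ends in a voiceless consonant (*huneh*, *hah*, *pabop*, *tak*); -su when the stem ends in a voiced consonant (*risdomov*, *gahir*).
Since the final consonant of *etir* is /r/ (voiced), it takes -su, giving *etirsu*.
Since the final consonant of *tasak* is /k/ (voiceless), it takes -uru, giving *tasakuru*.

etirsu, tasakuru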